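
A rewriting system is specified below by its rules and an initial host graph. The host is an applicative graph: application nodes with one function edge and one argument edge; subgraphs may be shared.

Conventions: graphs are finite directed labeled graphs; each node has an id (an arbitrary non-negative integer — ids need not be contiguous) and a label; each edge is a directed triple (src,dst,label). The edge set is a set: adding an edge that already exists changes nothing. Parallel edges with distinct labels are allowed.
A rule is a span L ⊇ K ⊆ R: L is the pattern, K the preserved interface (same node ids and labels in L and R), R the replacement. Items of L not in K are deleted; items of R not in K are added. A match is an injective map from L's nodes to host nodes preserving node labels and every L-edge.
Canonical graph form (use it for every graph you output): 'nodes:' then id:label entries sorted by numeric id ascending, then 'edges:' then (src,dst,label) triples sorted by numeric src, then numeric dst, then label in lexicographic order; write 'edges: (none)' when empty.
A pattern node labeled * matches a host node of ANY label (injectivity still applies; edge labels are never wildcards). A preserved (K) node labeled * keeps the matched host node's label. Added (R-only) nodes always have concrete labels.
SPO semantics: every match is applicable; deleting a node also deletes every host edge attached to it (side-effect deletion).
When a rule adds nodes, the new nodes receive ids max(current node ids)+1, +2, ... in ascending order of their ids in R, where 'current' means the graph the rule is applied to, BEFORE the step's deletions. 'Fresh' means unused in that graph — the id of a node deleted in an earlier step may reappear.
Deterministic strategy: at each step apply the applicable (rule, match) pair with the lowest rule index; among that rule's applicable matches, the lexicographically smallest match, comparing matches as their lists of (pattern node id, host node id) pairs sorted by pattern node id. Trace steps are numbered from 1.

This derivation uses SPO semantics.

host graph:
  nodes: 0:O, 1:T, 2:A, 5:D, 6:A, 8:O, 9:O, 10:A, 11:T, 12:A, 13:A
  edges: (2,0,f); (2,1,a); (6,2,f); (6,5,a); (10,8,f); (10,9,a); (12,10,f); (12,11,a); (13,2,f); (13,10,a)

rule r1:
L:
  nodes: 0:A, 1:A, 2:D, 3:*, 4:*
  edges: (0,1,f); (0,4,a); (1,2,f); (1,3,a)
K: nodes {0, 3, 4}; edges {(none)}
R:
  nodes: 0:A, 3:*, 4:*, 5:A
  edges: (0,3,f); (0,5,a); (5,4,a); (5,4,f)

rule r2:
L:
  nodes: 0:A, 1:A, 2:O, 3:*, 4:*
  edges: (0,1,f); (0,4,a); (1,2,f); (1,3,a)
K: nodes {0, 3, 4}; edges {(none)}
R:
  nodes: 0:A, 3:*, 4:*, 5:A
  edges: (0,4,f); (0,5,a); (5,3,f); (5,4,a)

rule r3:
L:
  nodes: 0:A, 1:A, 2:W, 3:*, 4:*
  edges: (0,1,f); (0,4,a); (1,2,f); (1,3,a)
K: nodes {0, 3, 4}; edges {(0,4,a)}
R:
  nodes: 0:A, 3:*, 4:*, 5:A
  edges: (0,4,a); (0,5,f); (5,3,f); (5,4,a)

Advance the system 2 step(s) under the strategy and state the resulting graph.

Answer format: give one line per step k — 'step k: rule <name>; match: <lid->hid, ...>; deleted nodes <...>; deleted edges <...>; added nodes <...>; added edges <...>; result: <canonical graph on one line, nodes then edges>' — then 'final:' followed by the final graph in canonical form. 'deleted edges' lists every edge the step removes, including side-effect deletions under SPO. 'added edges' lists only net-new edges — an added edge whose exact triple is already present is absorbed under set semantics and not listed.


step 1: rule r2; match: 0->6, 1->2, 2->0, 3->1, 4->5; deleted nodes 0, 2; deleted edges (2,0,f); (2,1,a); (6,2,f); (6,5,a); (13,2,f); added nodes 14; added edges (6,5,f); (6,14,a); (14,1,f); (14,5,a); result: nodes: 1:T, 5:D, 6:A, 8:O, 9:O, 10:A, 11:T, 12:A, 13:A, 14:A edges: (6,5,f); (6,14,a); (10,8,f); (10,9,a); (12,10,f); (12,11,a); (13,10,a); (14,1,f); (14,5,a)
step 2: rule r2; match: 0->12, 1->10, 2->8, 3->9, 4->11; deleted nodes 8, 10; deleted edges (10,8,f); (10,9,a); (12,10,f); (12,11,a); (13,10,a); added nodes 15; added edges (12,11,f); (12,15,a); (15,9,f); (15,11,a); result: nodes: 1:T, 5:D, 6:A, 9:O, 11:T, 12:A, 13:A, 14:A, 15:A edges: (6,5,f); (6,14,a); (12,11,f); (12,15,a); (14,1,f); (14,5,a); (15,9,f); (15,11,a)
final:
nodes: 1:T, 5:D, 6:A, 9:O, 11:T, 12:A, 13:A, 14:A, 15:A
edges: (6,5,f); (6,14,a); (12,11,f); (12,15,a); (14,1,f); (14,5,a); (15,9,f); (15,11,a)


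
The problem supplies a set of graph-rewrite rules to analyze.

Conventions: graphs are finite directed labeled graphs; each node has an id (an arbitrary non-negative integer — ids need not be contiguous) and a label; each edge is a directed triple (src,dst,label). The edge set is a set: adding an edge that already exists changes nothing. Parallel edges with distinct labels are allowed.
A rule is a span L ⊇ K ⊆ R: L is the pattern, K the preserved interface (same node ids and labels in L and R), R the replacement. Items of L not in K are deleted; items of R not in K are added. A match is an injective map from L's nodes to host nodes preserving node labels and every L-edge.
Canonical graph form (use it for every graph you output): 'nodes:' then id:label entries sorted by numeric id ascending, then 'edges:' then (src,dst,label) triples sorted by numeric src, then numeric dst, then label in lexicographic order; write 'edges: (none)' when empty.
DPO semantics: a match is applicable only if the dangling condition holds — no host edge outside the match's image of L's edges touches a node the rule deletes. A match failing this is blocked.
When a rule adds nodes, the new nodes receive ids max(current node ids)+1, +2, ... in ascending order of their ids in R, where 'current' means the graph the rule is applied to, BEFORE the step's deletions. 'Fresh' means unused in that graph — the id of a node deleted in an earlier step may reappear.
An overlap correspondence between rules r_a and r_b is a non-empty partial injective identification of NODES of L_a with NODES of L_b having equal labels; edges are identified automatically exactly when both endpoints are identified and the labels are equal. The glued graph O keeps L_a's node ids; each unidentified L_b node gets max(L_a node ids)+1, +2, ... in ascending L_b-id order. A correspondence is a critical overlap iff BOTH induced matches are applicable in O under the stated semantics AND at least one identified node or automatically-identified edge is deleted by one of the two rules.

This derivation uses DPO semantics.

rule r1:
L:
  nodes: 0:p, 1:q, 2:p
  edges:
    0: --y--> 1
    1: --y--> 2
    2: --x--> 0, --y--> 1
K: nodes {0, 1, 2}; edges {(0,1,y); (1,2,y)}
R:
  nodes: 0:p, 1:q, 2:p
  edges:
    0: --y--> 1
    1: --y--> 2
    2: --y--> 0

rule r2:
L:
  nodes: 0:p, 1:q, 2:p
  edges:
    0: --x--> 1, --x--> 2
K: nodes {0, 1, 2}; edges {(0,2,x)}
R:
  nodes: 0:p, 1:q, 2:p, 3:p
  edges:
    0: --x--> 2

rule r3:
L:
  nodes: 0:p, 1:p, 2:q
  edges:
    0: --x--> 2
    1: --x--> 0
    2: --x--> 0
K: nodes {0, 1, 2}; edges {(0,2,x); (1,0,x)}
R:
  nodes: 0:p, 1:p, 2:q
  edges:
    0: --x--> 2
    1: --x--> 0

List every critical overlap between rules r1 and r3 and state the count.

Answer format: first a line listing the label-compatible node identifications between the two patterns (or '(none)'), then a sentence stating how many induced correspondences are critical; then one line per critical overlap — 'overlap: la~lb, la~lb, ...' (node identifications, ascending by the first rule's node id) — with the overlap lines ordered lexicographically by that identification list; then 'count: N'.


label-compatible node identifications between L(r1) and L(r3): 0~0, 0~1, 1~2, 2~0, 2~1
2 of the induced correspondences are critical overlaps of r1 and r3.
overlap: 0~0, 1~2, 2~1
overlap: 0~0, 2~1
count: 2


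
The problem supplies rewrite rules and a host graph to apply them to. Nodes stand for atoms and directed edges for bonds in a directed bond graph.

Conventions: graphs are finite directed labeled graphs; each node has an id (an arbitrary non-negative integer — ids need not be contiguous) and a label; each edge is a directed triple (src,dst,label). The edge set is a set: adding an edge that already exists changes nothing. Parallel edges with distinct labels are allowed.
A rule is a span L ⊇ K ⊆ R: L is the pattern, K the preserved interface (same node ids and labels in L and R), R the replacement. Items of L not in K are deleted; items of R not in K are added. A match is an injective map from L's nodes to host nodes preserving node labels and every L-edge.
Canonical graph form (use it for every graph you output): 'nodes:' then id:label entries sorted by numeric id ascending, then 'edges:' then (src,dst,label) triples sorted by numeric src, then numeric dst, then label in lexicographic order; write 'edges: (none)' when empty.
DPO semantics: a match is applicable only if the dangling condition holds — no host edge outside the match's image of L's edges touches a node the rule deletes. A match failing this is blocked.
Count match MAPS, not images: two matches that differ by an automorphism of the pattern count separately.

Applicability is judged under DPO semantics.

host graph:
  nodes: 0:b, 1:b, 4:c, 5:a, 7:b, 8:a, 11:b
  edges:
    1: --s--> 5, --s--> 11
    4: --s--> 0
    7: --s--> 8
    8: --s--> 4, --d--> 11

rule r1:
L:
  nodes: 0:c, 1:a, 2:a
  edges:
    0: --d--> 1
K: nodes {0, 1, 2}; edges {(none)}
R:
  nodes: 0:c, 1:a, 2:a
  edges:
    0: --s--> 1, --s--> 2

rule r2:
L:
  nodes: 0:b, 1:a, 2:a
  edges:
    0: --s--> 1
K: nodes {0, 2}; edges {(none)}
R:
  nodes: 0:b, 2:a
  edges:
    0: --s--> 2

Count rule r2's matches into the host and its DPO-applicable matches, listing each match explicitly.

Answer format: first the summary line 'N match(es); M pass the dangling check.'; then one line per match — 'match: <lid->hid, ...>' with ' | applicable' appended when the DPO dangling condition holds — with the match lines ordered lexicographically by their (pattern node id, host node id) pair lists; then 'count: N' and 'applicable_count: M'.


2 match(es); 1 pass the dangling check.
match: 0->1, 1->5, 2->8 | applicable
match: 0->7, 1->8, 2->5
count: 2
applicable_count: 1


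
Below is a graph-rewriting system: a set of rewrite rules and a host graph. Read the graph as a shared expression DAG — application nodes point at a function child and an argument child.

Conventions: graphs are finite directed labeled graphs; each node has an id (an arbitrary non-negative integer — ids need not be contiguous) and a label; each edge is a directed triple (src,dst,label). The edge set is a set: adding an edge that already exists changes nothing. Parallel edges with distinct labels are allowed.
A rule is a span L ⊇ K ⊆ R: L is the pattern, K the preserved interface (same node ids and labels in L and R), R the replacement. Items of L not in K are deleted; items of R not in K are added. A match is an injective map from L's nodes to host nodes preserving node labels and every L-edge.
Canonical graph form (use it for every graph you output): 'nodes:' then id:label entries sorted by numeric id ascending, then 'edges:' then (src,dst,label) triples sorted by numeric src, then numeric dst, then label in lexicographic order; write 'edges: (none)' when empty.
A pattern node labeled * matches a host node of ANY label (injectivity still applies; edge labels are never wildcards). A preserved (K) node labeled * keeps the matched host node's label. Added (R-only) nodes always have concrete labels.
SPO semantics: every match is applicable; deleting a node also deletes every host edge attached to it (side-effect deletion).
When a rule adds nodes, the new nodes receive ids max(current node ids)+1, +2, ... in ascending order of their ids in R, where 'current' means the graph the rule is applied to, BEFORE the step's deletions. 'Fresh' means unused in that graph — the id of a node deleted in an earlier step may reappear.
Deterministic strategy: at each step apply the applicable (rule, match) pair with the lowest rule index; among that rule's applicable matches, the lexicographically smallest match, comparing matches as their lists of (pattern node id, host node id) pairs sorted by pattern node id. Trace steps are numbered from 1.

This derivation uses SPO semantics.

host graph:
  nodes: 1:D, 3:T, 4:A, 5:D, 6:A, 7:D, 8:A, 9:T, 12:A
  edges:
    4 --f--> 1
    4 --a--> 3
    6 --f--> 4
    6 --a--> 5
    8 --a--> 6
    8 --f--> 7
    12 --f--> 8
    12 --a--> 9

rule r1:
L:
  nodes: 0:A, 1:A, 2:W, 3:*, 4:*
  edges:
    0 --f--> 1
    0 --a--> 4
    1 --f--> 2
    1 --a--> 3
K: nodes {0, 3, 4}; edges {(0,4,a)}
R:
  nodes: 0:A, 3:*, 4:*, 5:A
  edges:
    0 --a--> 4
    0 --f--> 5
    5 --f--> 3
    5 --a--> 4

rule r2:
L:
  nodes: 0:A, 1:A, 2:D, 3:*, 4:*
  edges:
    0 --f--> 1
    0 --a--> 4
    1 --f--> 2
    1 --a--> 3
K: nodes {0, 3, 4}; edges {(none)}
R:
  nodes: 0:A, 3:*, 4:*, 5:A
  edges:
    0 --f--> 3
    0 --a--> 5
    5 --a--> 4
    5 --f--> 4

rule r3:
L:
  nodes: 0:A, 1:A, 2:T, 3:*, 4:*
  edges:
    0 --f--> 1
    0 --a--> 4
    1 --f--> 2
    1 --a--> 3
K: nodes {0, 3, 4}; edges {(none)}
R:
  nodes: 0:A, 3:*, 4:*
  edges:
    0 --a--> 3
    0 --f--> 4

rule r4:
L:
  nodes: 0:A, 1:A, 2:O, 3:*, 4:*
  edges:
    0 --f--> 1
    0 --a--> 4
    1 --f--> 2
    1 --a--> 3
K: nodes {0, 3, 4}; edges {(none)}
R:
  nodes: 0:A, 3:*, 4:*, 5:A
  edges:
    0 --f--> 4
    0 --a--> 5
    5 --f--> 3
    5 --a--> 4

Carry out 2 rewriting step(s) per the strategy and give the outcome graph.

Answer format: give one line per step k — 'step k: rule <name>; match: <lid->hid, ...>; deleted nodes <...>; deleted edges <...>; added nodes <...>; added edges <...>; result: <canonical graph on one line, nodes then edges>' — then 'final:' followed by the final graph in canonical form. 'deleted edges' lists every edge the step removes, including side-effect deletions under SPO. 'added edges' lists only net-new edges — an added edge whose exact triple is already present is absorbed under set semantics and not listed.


step 1: rule r2; match: 0->6, 1->4, 2->1, 3->3, 4->5; deleted nodes 1, 4; deleted edges (4,1,f); (4,3,a); (6,4,f); (6,5,a); added nodes 13; added edges (6,3,f); (6,13,a); (13,5,a); (13,5,f); result: nodes: 3:T, 5:D, 6:A, 7:D, 8:A, 9:T, 12:A, 13:A edges: (6,3,f); (6,13,a); (8,6,a); (8,7,f); (12,8,f); (12,9,a); (13,5,a); (13,5,f)
step 2: rule r2; match: 0->12, 1->8, 2->7, 3->6, 4->9; deleted nodes 7, 8; deleted edges (8,6,a); (8,7,f); (12,8,f); (12,9,a); added nodes 14; added edges (12,6,f); (12,14,a); (14,9,a); (14,9,f); result: nodes: 3:T, 5:D, 6:A, 9:T, 12:A, 13:A, 14:A edges: (6,3,f); (6,13,a); (12,6,f); (12,14,a); (13,5,a); (13,5,f); (14,9,a); (14,9,f)
final:
nodes: 3:T, 5:D, 6:A, 9:T, 12:A, 13:A, 14:A
edges: (6,3,f); (6,13,a); (12,6,f); (12,14,a); (13,5,a); (13,5,f); (14,9,a); (14,9,f)


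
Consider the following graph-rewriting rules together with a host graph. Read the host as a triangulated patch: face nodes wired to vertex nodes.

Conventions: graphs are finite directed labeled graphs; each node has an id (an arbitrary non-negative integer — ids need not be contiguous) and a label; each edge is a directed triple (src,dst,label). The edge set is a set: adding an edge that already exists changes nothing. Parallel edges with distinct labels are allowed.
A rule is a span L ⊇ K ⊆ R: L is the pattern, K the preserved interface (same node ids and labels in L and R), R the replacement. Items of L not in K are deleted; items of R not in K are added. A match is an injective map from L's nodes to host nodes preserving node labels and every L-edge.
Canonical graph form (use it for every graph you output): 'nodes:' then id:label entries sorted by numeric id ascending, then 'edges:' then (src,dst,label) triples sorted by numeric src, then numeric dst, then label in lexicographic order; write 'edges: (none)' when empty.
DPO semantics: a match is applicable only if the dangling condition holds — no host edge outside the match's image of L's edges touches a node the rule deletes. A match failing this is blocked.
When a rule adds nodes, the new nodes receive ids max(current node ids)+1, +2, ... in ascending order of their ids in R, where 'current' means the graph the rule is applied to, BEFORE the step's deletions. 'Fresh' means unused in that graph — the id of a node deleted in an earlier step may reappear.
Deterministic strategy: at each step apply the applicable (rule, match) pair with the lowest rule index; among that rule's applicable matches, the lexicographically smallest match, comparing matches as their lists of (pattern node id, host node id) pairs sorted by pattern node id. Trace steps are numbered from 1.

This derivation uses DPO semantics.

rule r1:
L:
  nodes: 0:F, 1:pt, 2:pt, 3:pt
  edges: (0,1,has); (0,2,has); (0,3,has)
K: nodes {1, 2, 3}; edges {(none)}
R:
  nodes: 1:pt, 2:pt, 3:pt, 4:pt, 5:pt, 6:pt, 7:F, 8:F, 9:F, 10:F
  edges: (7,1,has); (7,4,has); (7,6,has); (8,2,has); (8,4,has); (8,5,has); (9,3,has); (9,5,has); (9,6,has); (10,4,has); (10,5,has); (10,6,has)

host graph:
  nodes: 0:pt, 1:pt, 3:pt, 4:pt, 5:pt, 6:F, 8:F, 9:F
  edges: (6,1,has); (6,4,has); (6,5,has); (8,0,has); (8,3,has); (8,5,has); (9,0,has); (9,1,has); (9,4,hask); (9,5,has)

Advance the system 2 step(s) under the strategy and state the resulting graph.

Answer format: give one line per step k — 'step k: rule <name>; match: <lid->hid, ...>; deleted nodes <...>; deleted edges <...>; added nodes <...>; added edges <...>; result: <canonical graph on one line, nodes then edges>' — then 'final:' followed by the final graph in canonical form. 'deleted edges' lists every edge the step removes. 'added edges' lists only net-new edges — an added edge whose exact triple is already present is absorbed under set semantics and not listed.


step 1: rule r1; match: 0->6, 1->1, 2->4, 3->5; deleted nodes 6; deleted edges (6,1,has); (6,4,has); (6,5,has); added nodes 10, 11, 12, 13, 14, 15, 16; added edges (13,1,has); (13,10,has); (13,12,has); (14,4,has); (14,10,has); (14,11,has); (15,5,has); (15,11,has); (15,12,has); (16,10,has); (16,11,has); (16,12,has); result: nodes: 0:pt, 1:pt, 3:pt, 4:pt, 5:pt, 8:F, 9:F, 10:pt, 11:pt, 12:pt, 13:F, 14:F, 15:F, 16:F edges: (8,0,has); (8,3,has); (8,5,has); (9,0,has); (9,1,has); (9,4,hask); (9,5,has); (13,1,has); (13,10,has); (13,12,has); (14,4,has); (14,10,has); (14,11,has); (15,5,has); (15,11,has); (15,12,has); (16,10,has); (16,11,has); (16,12,has)
step 2: rule r1; match: 0->8, 1->0, 2->3, 3->5; deleted nodes 8; deleted edges (8,0,has); (8,3,has); (8,5,has); added nodes 17, 18, 19, 20, 21, 22, 23; added edges (20,0,has); (20,17,has); (20,19,has); (21,3,has); (21,17,has); (21,18,has); (22,5,has); (22,18,has); (22,19,has); (23,17,has); (23,18,has); (23,19,has); result: nodes: 0:pt, 1:pt, 3:pt, 4:pt, 5:pt, 9:F, 10:pt, 11:pt, 12:pt, 13:F, 14:F, 15:F, 16:F, 17:pt, 18:pt, 19:pt, 20:F, 21:F, 22:F, 23:F edges: (9,0,has); (9,1,has); (9,4,hask); (9,5,has); (13,1,has); (13,10,has); (13,12,has); (14,4,has); (14,10,has); (14,11,has); (15,5,has); (15,11,has); (15,12,has); (16,10,has); (16,11,has); (16,12,has); (20,0,has); (20,17,has); (20,19,has); (21,3,has); (21,17,has); (21,18,has); (22,5,has); (22,18,has); (22,19,has); (23,17,has); (23,18,has); (23,19,has)
final:
nodes: 0:pt, 1:pt, 3:pt, 4:pt, 5:pt, 9:F, 10:pt, 11:pt, 12:pt, 13:F, 14:F, 15:F, 16:F, 17:pt, 18:pt, 19:pt, 20:F, 21:F, 22:F, 23:F
edges: (9,0,has); (9,1,has); (9,4,hask); (9,5,has); (13,1,has); (13,10,has); (13,12,has); (14,4,has); (14,10,has); (14,11,has); (15,5,has); (15,11,has); (15,12,has); (16,10,has); (16,11,has); (16,12,has); (20,0,has); (20,17,has); (20,19,has); (21,3,has); (21,17,has); (21,18,has); (22,5,has); (22,18,has); (22,19,has); (23,17,has); (23,18,has); (23,19,has)


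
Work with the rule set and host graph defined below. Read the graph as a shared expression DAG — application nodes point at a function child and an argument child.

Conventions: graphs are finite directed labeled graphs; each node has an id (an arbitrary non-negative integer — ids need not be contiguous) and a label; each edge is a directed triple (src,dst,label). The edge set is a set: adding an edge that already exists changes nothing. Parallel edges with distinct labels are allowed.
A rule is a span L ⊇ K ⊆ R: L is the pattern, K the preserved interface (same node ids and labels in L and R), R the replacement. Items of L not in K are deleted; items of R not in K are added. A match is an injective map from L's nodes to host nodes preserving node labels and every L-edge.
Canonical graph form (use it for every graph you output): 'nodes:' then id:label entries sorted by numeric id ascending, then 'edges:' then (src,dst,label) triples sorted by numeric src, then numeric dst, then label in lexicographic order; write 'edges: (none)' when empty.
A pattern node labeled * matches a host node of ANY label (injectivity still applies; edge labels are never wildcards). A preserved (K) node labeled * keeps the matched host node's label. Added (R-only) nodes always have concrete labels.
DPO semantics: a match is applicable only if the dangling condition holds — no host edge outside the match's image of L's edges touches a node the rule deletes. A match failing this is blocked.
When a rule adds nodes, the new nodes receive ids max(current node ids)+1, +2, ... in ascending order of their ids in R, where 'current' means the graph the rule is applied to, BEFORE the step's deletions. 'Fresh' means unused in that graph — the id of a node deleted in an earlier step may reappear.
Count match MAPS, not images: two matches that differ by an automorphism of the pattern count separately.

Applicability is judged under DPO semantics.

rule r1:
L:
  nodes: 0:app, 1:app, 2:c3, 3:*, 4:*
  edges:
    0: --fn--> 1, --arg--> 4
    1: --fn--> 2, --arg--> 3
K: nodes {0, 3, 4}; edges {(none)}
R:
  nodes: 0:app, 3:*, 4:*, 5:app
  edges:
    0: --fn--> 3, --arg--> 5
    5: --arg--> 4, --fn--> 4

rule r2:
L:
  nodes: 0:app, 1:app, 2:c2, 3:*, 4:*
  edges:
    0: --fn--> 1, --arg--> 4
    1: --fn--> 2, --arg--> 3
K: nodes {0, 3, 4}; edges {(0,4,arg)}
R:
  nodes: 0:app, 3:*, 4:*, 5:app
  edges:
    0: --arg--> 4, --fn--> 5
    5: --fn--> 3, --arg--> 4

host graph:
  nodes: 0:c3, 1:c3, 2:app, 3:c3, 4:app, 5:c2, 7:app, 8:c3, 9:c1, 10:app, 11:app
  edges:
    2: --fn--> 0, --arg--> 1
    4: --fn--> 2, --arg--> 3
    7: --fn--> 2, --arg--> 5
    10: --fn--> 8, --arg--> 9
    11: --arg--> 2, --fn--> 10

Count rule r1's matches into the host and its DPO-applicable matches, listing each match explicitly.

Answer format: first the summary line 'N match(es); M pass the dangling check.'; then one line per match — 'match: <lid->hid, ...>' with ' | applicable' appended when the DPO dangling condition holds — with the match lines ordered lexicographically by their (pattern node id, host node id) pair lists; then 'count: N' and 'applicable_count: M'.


3 match(es); 1 pass the dangling check.
match: 0->4, 1->2, 2->0, 3->1, 4->3
match: 0->7, 1->2, 2->0, 3->1, 4->5
match: 0->11, 1->10, 2->8, 3->9, 4->2 | applicable
count: 3
applicable_count: 1


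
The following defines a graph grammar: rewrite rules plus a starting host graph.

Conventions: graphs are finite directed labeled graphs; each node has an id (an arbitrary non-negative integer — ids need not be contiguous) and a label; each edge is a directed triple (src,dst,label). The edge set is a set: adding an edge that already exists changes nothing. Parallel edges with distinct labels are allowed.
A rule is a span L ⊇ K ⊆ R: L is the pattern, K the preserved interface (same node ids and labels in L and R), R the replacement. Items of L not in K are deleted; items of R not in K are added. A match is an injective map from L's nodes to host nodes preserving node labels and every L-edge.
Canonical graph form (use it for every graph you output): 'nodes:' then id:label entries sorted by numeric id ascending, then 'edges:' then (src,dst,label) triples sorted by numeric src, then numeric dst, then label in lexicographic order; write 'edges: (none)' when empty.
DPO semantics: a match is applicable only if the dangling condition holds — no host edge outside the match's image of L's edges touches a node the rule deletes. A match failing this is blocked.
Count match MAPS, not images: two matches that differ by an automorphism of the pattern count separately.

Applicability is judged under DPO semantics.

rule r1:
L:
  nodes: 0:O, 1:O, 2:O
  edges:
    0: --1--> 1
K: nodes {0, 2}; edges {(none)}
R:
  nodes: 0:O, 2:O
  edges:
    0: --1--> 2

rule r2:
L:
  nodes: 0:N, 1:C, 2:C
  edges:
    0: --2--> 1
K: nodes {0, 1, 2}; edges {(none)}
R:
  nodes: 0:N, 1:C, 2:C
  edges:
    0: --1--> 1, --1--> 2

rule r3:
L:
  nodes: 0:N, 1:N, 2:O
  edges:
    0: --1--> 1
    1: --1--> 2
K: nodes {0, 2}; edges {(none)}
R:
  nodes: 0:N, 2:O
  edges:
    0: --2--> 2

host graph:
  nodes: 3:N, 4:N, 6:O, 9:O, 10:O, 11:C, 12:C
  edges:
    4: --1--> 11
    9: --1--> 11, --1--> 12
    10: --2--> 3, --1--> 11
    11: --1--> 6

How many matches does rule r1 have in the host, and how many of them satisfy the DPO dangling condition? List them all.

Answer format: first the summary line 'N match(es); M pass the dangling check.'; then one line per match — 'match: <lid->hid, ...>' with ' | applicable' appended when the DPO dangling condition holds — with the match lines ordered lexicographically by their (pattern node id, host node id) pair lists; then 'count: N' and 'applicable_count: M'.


0 match(es); 0 pass the dangling check.
count: 0
applicable_count: 0


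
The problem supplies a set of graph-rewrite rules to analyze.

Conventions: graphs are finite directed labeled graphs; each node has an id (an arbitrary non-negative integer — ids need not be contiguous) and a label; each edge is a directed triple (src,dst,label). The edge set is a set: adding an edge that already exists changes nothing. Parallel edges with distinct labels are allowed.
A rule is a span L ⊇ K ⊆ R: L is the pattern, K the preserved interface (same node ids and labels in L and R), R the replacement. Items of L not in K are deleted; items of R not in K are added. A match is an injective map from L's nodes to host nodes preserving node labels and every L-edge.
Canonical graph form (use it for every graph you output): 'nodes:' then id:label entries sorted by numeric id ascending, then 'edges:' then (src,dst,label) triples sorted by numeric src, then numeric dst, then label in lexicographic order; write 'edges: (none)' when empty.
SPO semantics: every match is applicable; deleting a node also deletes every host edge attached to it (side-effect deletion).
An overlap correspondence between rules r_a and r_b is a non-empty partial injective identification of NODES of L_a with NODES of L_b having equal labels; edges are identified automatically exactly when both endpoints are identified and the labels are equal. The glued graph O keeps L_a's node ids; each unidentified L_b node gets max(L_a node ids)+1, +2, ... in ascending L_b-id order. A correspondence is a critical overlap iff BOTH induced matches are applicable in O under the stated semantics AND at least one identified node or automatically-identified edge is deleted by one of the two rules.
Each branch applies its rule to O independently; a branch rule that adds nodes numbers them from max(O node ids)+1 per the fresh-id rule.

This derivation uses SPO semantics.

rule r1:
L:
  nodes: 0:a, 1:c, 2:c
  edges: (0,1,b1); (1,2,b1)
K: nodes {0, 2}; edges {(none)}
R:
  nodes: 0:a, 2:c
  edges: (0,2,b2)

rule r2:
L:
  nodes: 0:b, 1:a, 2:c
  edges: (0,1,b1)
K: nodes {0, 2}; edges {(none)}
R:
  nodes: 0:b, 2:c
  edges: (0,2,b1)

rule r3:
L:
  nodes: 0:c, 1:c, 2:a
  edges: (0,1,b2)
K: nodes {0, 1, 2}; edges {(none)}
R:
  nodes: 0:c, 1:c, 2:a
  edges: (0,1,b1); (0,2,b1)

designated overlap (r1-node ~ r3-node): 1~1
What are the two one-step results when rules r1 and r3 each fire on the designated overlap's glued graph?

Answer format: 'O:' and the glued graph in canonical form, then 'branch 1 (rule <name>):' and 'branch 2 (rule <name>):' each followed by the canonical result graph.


O:
nodes: 0:a, 1:c, 2:c, 3:c, 4:a
edges: (0,1,b1); (1,2,b1); (3,1,b2)
branch 1 (rule r1):
nodes: 0:a, 2:c, 3:c, 4:a
edges: (0,2,b2)
branch 2 (rule r3):
nodes: 0:a, 1:c, 2:c, 3:c, 4:a
edges: (0,1,b1); (1,2,b1); (3,1,b1); (3,4,b1)


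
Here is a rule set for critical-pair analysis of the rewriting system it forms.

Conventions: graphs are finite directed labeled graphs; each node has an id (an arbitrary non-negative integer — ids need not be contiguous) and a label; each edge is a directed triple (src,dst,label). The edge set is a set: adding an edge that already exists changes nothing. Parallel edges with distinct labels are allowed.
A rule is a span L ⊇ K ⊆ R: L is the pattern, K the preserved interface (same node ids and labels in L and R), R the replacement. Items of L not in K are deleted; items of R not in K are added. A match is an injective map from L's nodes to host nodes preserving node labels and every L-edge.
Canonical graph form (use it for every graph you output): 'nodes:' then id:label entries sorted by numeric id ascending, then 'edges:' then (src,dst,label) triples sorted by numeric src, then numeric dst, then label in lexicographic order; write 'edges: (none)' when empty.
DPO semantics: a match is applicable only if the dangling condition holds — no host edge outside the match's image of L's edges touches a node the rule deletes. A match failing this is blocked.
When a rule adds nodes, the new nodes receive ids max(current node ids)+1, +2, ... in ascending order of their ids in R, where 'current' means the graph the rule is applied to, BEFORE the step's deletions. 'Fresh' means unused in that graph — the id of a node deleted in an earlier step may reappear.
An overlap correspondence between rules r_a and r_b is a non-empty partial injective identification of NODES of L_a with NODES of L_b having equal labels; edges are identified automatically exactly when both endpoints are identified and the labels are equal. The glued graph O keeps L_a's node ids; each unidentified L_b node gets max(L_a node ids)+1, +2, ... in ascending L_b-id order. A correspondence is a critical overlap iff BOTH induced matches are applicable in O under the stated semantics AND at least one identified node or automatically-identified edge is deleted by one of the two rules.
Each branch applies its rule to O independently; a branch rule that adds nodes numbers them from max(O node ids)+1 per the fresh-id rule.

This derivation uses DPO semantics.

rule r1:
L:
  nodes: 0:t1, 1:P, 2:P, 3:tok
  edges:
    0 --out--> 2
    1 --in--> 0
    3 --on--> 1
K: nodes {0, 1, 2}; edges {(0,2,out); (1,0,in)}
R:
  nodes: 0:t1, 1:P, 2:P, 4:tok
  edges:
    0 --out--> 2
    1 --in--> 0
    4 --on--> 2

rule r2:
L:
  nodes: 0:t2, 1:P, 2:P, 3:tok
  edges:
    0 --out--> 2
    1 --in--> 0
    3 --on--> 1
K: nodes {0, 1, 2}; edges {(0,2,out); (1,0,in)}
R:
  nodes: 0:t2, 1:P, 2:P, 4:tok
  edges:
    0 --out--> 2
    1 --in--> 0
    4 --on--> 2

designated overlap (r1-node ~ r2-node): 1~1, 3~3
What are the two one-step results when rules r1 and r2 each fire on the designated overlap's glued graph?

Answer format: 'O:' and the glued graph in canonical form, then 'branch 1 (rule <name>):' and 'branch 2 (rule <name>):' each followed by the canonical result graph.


O:
nodes: 0:t1, 1:P, 2:P, 3:tok, 4:t2, 5:P
edges: (0,2,out); (1,0,in); (1,4,in); (3,1,on); (4,5,out)
branch 1 (rule r1):
nodes: 0:t1, 1:P, 2:P, 4:t2, 5:P, 6:tok
edges: (0,2,out); (1,0,in); (1,4,in); (4,5,out); (6,2,on)
branch 2 (rule r2):
nodes: 0:t1, 1:P, 2:P, 4:t2, 5:P, 6:tok
edges: (0,2,out); (1,0,in); (1,4,in); (4,5,out); (6,5,on)


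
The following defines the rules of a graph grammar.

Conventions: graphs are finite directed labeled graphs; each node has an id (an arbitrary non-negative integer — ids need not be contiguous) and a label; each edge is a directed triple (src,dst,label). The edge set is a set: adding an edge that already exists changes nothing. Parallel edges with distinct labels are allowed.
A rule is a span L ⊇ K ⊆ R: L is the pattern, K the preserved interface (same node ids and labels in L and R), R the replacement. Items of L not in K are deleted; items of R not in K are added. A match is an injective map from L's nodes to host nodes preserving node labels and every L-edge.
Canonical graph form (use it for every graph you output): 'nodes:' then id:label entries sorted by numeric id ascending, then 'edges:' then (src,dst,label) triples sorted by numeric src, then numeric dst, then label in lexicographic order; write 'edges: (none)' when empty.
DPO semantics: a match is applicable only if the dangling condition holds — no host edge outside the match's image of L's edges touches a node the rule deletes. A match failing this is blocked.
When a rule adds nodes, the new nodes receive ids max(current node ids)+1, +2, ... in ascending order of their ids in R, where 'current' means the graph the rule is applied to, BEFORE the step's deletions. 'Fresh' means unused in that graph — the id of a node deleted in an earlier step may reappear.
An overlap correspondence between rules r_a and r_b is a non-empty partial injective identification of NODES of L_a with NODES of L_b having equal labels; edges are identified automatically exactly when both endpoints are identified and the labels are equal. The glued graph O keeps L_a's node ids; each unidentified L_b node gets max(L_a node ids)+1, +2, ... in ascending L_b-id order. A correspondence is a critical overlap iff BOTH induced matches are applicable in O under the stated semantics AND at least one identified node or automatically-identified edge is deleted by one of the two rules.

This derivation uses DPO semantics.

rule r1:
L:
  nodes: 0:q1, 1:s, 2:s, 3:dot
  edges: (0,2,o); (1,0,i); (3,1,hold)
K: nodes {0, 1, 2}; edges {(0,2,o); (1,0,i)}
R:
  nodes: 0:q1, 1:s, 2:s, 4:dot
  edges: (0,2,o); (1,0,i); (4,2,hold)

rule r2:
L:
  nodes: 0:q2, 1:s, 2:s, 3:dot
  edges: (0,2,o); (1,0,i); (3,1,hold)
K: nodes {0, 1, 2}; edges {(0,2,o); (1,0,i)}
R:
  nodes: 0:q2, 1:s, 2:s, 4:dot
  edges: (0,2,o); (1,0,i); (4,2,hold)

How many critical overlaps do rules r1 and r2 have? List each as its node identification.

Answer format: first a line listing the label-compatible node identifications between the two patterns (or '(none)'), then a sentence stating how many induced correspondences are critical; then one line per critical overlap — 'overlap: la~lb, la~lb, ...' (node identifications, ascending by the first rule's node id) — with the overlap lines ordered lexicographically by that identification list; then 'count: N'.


label-compatible node identifications between L(r1) and L(r2): 1~1, 1~2, 2~1, 2~2, 3~3
2 of the induced correspondences are critical overlaps of r1 and r2.
overlap: 1~1, 2~2, 3~3
overlap: 1~1, 3~3
count: 2


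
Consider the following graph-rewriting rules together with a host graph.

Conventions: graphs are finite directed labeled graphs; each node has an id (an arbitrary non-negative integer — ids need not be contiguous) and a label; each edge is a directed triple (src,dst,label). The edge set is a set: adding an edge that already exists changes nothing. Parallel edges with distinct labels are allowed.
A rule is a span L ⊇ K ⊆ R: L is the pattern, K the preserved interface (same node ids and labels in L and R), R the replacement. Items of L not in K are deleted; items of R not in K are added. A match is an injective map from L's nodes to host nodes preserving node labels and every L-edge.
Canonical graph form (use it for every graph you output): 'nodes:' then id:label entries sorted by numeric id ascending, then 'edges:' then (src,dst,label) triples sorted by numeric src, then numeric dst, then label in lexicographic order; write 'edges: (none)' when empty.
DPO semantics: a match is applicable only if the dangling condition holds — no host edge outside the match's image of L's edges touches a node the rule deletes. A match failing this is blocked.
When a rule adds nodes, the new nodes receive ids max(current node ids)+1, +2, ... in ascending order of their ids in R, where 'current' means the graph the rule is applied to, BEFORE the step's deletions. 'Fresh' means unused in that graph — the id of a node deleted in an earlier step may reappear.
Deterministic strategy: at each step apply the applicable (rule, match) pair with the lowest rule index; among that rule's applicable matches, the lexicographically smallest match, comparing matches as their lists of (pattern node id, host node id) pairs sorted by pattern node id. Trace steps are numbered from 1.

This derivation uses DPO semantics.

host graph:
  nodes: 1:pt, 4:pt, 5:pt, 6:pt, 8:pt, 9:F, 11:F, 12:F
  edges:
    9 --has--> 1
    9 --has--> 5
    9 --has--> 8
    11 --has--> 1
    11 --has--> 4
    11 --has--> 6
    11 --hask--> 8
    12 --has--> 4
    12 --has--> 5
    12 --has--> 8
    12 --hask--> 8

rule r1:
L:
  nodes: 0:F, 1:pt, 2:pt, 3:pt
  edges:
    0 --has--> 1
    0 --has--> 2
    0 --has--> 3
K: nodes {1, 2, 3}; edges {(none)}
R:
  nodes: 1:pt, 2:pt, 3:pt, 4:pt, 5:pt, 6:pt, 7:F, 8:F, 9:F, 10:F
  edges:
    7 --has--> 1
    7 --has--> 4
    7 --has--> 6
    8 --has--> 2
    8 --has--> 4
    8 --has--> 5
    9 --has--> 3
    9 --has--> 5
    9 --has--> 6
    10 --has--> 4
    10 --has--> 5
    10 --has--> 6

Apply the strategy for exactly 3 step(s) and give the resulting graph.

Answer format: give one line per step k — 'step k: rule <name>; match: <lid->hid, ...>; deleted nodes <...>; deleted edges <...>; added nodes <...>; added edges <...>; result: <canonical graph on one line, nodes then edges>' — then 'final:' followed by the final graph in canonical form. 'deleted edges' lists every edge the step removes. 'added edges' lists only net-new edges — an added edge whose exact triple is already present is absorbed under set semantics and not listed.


step 1: rule r1; match: 0->9, 1->1, 2->5, 3->8; deleted nodes 9; deleted edges (9,1,has); (9,5,has); (9,8,has); added nodes 13, 14, 15, 16, 17, 18, 19; added edges (16,1,has); (16,13,has); (16,15,has); (17,5,has); (17,13,has); (17,14,has); (18,8,has); (18,14,has); (18,15,has); (19,13,has); (19,14,has); (19,15,has); result: nodes: 1:pt, 4:pt, 5:pt, 6:pt, 8:pt, 11:F, 12:F, 13:pt, 14:pt, 15:pt, 16:F, 17:F, 18:F, 19:F edges: (11,1,has); (11,4,has); (11,6,has); (11,8,hask); (12,4,has); (12,5,has); (12,8,has); (12,8,hask); (16,1,has); (16,13,has); (16,15,has); (17,5,has); (17,13,has); (17,14,has); (18,8,has); (18,14,has); (18,15,has); (19,13,has); (19,14,has); (19,15,has)
step 2: rule r1; match: 0->16, 1->1, 2->13, 3->15; deleted nodes 16; deleted edges (16,1,has); (16,13,has); (16,15,has); added nodes 20, 21, 22, 23, 24, 25, 26; added edges (23,1,has); (23,20,has); (23,22,has); (24,13,has); (24,20,has); (24,21,has); (25,15,has); (25,21,has); (25,22,has); (26,20,has); (26,21,has); (26,22,has); result: nodes: 1:pt, 4:pt, 5:pt, 6:pt, 8:pt, 11:F, 12:F, 13:pt, 14:pt, 15:pt, 17:F, 18:F, 19:F, 20:pt, 21:pt, 22:pt, 23:F, 24:F, 25:F, 26:F edges: (11,1,has); (11,4,has); (11,6,has); (11,8,hask); (12,4,has); (12,5,has); (12,8,has); (12,8,hask); (17,5,has); (17,13,has); (17,14,has); (18,8,has); (18,14,has); (18,15,has); (19,13,has); (19,14,has); (19,15,has); (23,1,has); (23,20,has); (23,22,has); (24,13,has); (24,20,has); (24,21,has); (25,15,has); (25,21,has); (25,22,has); (26,20,has); (26,21,has); (26,22,has)
step 3: rule r1; match: 0->17, 1->5, 2->13, 3->14; deleted nodes 17; deleted edges (17,5,has); (17,13,has); (17,14,has); added nodes 27, 28, 29, 30, 31, 32, 33; added edges (30,5,has); (30,27,has); (30,29,has); (31,13,has); (31,27,has); (31,28,has); (32,14,has); (32,28,has); (32,29,has); (33,27,has); (33,28,has); (33,29,has); result: nodes: 1:pt, 4:pt, 5:pt, 6:pt, 8:pt, 11:F, 12:F, 13:pt, 14:pt, 15:pt, 18:F, 19:F, 20:pt, 21:pt, 22:pt, 23:F, 24:F, 25:F, 26:F, 27:pt, 28:pt, 29:pt, 30:F, 31:F, 32:F, 33:F edges: (11,1,has); (11,4,has); (11,6,has); (11,8,hask); (12,4,has); (12,5,has); (12,8,has); (12,8,hask); (18,8,has); (18,14,has); (18,15,has); (19,13,has); (19,14,has); (19,15,has); (23,1,has); (23,20,has); (23,22,has); (24,13,has); (24,20,has); (24,21,has); (25,15,has); (25,21,has); (25,22,has); (26,20,has); (26,21,has); (26,22,has); (30,5,has); (30,27,has); (30,29,has); (31,13,has); (31,27,has); (31,28,has); (32,14,has); (32,28,has); (32,29,has); (33,27,has); (33,28,has); (33,29,has)
final:
nodes: 1:pt, 4:pt, 5:pt, 6:pt, 8:pt, 11:F, 12:F, 13:pt, 14:pt, 15:pt, 18:F, 19:F, 20:pt, 21:pt, 22:pt, 23:F, 24:F, 25:F, 26:F, 27:pt, 28:pt, 29:pt, 30:F, 31:F, 32:F, 33:F
edges: (11,1,has); (11,4,has); (11,6,has); (11,8,hask); (12,4,has); (12,5,has); (12,8,has); (12,8,hask); (18,8,has); (18,14,has); (18,15,has); (19,13,has); (19,14,has); (19,15,has); (23,1,has); (23,20,has); (23,22,has); (24,13,has); (24,20,has); (24,21,has); (25,15,has); (25,21,has); (25,22,has); (26,20,has); (26,21,has); (26,22,has); (30,5,has); (30,27,has); (30,29,has); (31,13,has); (31,27,has); (31,28,has); (32,14,has); (32,28,has); (32,29,has); (33,27,has); (33,28,has); (33,29,has)
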